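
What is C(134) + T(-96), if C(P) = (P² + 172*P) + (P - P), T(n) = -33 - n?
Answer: 41067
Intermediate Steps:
C(P) = P² + 172*P (C(P) = (P² + 172*P) + 0 = P² + 172*P)
C(134) + T(-96) = 134*(172 + 134) + (-33 - 1*(-96)) = 134*306 + (-33 + 96) = 41004 + 63 = 41067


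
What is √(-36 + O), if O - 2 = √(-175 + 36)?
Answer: √(-34 + I*√139) ≈ 0.99652 + 5.9155*I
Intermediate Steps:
O = 2 + I*√139 (O = 2 + √(-175 + 36) = 2 + √(-139) = 2 + I*√139 ≈ 2.0 + 11.79*I)
√(-36 + O) = √(-36 + (2 + I*√139)) = √(-34 + I*√139)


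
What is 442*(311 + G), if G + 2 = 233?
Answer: 239564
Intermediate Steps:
G = 231 (G = -2 + 233 = 231)
442*(311 + G) = 442*(311 + 231) = 442*542 = 239564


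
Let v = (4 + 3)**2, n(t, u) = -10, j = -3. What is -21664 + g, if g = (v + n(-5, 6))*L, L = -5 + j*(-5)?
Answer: -21274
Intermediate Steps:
v = 49 (v = 7**2 = 49)
L = 10 (L = -5 - 3*(-5) = -5 + 15 = 10)
g = 390 (g = (49 - 10)*10 = 39*10 = 390)
-21664 + g = -21664 + 390 = -21274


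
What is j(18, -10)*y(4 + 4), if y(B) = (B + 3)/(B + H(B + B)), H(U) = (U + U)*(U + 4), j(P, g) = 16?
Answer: 22/81 ≈ 0.27161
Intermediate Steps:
H(U) = 2*U*(4 + U) (H(U) = (2*U)*(4 + U) = 2*U*(4 + U))
y(B) = (3 + B)/(B + 4*B*(4 + 2*B)) (y(B) = (B + 3)/(B + 2*(B + B)*(4 + (B + B))) = (3 + B)/(B + 2*(2*B)*(4 + 2*B)) = (3 + B)/(B + 4*B*(4 + 2*B)))
j(18, -10)*y(4 + 4) = 16*((3 + (4 + 4))/((4 + 4)*(17 + 8*(4 + 4)))) = 16*((3 + 8)/(8*(17 + 8*8))) = 16*((⅛)*11/(17 + 64)) = 16*((⅛)*11/81) = 16*((⅛)*(1/81)*11) = 16*(11/648) = 22/81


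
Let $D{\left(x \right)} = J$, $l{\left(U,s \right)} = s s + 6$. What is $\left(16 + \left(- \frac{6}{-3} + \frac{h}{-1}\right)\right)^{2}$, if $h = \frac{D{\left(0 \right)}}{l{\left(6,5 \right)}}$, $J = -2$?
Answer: $\frac{313600}{961} \approx 326.33$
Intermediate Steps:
$l{\left(U,s \right)} = 6 + s^{2}$ ($l{\left(U,s \right)} = s^{2} + 6 = 6 + s^{2}$)
$D{\left(x \right)} = -2$
$h = - \frac{2}{31}$ ($h = - \frac{2}{6 + 5^{2}} = - \frac{2}{6 + 25} = - \frac{2}{31} \approx -0.064516$)
$\left(16 + \left(- \frac{6}{-3} + \frac{h}{-1}\right)\right)^{2} = \left(16 - \left(-2 - \frac{2}{31}\right)\right)^{2} = \left(16 - - \frac{64}{31}\right)^{2} = \left(16 + \left(2 + \frac{2}{31}\right)\right)^{2} = \left(16 + \frac{64}{31}\right)^{2} = \left(\frac{560}{31}\right)^{2} = \frac{313600}{961}$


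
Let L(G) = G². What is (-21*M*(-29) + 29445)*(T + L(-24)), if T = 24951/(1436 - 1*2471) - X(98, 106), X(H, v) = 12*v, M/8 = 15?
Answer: -1698066895/23 ≈ -7.3829e+7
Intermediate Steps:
M = 120 (M = 8*15 = 120)
T = -447157/345 (T = 24951/(1436 - 1*2471) - 12*106 = 24951/(1436 - 2471) - 1*1272 = 24951/(-1035) - 1272 = 24951*(-1/1035) - 1272 = -8317/345 - 1272 = -447157/345 ≈ -1296.1)
(-21*M*(-29) + 29445)*(T + L(-24)) = (-21*120*(-29) + 29445)*(-447157/345 + (-24)²) = (-2520*(-29) + 29445)*(-447157/345 + 576) = (73080 + 29445)*(-248437/345) = 102525*(-248437/345) = -1698066895/23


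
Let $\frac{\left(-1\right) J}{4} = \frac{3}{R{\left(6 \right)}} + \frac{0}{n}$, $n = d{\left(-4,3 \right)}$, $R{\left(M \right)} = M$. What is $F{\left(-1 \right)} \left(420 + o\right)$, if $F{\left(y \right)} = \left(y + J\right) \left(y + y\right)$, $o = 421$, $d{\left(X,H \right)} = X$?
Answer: $5046$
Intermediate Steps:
$n = -4$
$J = -2$ ($J = - 4 \left(\frac{3}{6} + \frac{0}{-4}\right) = - 4 \left(3 \cdot \frac{1}{6} + 0 \left(- \frac{1}{4}\right)\right) = - 4 \left(\frac{1}{2} + 0\right) = \left(-4\right) \frac{1}{2} = -2$)
$F{\left(y \right)} = 2 y \left(-2 + y\right)$ ($F{\left(y \right)} = \left(y - 2\right) \left(y + y\right) = \left(-2 + y\right) 2 y = 2 y \left(-2 + y\right)$)
$F{\left(-1 \right)} \left(420 + o\right) = 2 \left(-1\right) \left(-2 - 1\right) \left(420 + 421\right) = 2 \left(-1\right) \left(-3\right) 841 = 6 \cdot 841 = 5046$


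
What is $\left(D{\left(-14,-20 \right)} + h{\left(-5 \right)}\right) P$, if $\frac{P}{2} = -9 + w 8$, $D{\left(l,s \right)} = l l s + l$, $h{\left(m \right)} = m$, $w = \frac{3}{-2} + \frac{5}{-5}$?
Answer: $228462$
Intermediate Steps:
$w = - \frac{5}{2}$ ($w = 3 \left(- \frac{1}{2}\right) + 5 \left(- \frac{1}{5}\right) = - \frac{3}{2} - 1 = - \frac{5}{2} \approx -2.5$)
$D{\left(l,s \right)} = l + s l^{2}$ ($D{\left(l,s \right)} = l^{2} s + l = s l^{2} + l = l + s l^{2}$)
$P = -58$ ($P = 2 \left(-9 - 20\right) = 2 \left(-29\right) = -58$)
$\left(D{\left(-14,-20 \right)} + h{\left(-5 \right)}\right) P = \left(- 14 \left(1 - -280\right) - 5\right) \left(-58\right) = \left(- 14 \left(1 + 280\right) - 5\right) \left(-58\right) = \left(\left(-14\right) 281 - 5\right) \left(-58\right) = \left(-3934 - 5\right) \left(-58\right) = \left(-3939\right) \left(-58\right) = 228462$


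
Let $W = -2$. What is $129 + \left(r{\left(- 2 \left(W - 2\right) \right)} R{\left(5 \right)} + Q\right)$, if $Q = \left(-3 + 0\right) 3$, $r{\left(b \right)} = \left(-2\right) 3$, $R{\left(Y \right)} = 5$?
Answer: $90$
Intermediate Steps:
$r{\left(b \right)} = -6$
$Q = -9$ ($Q = \left(-3\right) 3 = -9$)
$129 + \left(r{\left(- 2 \left(W - 2\right) \right)} R{\left(5 \right)} + Q\right) = 129 - 39 = 90$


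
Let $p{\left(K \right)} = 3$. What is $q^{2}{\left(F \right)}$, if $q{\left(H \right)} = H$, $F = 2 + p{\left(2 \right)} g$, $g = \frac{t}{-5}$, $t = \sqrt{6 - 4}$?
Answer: $\frac{118}{25} - \frac{12 \sqrt{2}}{5} \approx 1.3259$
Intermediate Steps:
$t = \sqrt{2} \approx 1.4142$
$g = - \frac{\sqrt{2}}{5}$ ($g = \frac{\sqrt{2}}{-5} = \sqrt{2} \left(- \frac{1}{5}\right) = - \frac{\sqrt{2}}{5} \approx -0.28284$)
$F = 2 - \frac{3 \sqrt{2}}{5}$ ($F = 2 + 3 \left(- \frac{\sqrt{2}}{5}\right) = 2 - \frac{3 \sqrt{2}}{5} \approx 1.1515$)
$q^{2}{\left(F \right)} = \left(2 - \frac{3 \sqrt{2}}{5}\right)^{2}$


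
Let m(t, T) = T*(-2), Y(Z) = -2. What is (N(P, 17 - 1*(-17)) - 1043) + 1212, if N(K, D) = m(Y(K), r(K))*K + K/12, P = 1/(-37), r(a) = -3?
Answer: 74963/444 ≈ 168.84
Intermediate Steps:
m(t, T) = -2*T
P = -1/37 ≈ -0.027027
N(K, D) = 73*K/12 (N(K, D) = (-2*(-3))*K + K/12 = 6*K + K*(1/12) = 6*K + K/12 = 73*K/12)
(N(P, 17 - 1*(-17)) - 1043) + 1212 = ((73/12)*(-1/37) - 1043) + 1212 = (-73/444 - 1043) + 1212 = -463165/444 + 1212 = 74963/444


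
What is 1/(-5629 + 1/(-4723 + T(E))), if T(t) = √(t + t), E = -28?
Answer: -15695612186/88350604318215 + I*√14/353402417272860 ≈ -0.00017765 + 1.0588e-14*I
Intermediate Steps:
T(t) = √2*√t (T(t) = √(2*t) = √2*√t)
1/(-5629 + 1/(-4723 + T(E))) = 1/(-5629 + 1/(-4723 + √2*√(-28))) = 1/(-5629 + 1/(-4723 + √2*(2*I*√7))) = 1/(-5629 + 1/(-4723 + 2*I*√14))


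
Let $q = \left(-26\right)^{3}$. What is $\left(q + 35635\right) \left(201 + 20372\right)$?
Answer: $371527807$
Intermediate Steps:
$q = -17576$
$\left(q + 35635\right) \left(201 + 20372\right) = \left(-17576 + 35635\right) \left(201 + 20372\right) = 18059 \cdot 20573 = 371527807$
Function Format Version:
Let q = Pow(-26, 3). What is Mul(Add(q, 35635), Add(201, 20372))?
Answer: 371527807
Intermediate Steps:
q = -17576
Mul(Add(q, 35635), Add(201, 20372)) = Mul(Add(-17576, 35635), Add(201, 20372)) = Mul(18059, 20573) = 371527807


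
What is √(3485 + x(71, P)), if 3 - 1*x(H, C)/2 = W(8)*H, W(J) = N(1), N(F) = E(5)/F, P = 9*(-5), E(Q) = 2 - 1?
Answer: √3349 ≈ 57.871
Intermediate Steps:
E(Q) = 1
P = -45
N(F) = 1/F
W(J) = 1 (W(J) = 1/1 = 1)
x(H, C) = 6 - 2*H
√(3485 + x(71, P)) = √(3485 + (6 - 2*71)) = √(3485 + (6 - 142)) = √(3485 - 136) = √3349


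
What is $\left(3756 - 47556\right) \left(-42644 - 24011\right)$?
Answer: $2919489000$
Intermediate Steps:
$\left(3756 - 47556\right) \left(-42644 - 24011\right) = \left(-43800\right) \left(-66655\right) = 2919489000$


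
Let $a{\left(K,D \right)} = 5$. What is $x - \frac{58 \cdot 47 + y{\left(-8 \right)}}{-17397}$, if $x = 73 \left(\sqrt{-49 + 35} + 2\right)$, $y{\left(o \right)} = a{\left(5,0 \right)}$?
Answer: $\frac{2542693}{17397} + 73 i \sqrt{14} \approx 146.16 + 273.14 i$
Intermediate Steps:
$y{\left(o \right)} = 5$
$x = 146 + 73 i \sqrt{14}$ ($x = 73 \left(\sqrt{-14} + 2\right) = 73 \left(i \sqrt{14} + 2\right) = 73 \left(2 + i \sqrt{14}\right) = 146 + 73 i \sqrt{14} \approx 146.0 + 273.14 i$)
$x - \frac{58 \cdot 47 + y{\left(-8 \right)}}{-17397} = \left(146 + 73 i \sqrt{14}\right) - \frac{58 \cdot 47 + 5}{-17397} = \left(146 + 73 i \sqrt{14}\right) - \left(2726 + 5\right) \left(- \frac{1}{17397}\right) = \left(146 + 73 i \sqrt{14}\right) - 2731 \left(- \frac{1}{17397}\right) = \left(146 + 73 i \sqrt{14}\right) - - \frac{2731}{17397} = \left(146 + 73 i \sqrt{14}\right) + \frac{2731}{17397} = \frac{2542693}{17397} + 73 i \sqrt{14}$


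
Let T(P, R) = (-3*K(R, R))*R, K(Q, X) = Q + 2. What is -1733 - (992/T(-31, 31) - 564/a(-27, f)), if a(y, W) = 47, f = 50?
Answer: -170347/99 ≈ -1720.7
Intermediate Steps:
K(Q, X) = 2 + Q
T(P, R) = R*(-6 - 3*R) (T(P, R) = (-3*(2 + R))*R = (-6 - 3*R)*R = R*(-6 - 3*R))
-1733 - (992/T(-31, 31) - 564/a(-27, f)) = -1733 - (992/((-3*31*(2 + 31))) - 564/47) = -1733 - (992/((-3*31*33)) - 564*1/47) = -1733 - (992/(-3069) - 12) = -1733 - (992*(-1/3069) - 12) = -1733 - (-32/99 - 12) = -1733 - 1*(-1220/99) = -1733 + 1220/99 = -170347/99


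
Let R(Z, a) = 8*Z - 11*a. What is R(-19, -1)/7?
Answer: -141/7 ≈ -20.143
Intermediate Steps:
R(Z, a) = -11*a + 8*Z
R(-19, -1)/7 = (-11*(-1) + 8*(-19))/7 = (11 - 152)*(1/7) = -141*1/7 = -141/7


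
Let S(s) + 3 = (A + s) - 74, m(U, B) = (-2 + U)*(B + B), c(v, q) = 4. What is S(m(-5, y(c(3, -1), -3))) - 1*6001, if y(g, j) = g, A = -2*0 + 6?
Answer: -6128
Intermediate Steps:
A = 6 (A = 0 + 6 = 6)
m(U, B) = 2*B*(-2 + U) (m(U, B) = (-2 + U)*(2*B) = 2*B*(-2 + U))
S(s) = -71 + s (S(s) = -3 + ((6 + s) - 74) = -3 + (-68 + s) = -71 + s)
S(m(-5, y(c(3, -1), -3))) - 1*6001 = (-71 + 2*4*(-2 - 5)) - 1*6001 = (-71 + 2*4*(-7)) - 6001 = (-71 - 56) - 6001 = -127 - 6001 = -6128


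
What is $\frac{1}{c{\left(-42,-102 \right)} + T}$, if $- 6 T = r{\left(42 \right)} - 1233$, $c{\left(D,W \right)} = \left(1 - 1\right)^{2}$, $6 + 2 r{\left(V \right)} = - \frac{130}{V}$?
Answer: $\frac{252}{51977} \approx 0.0048483$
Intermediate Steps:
$r{\left(V \right)} = -3 - \frac{65}{V}$ ($r{\left(V \right)} = -3 + \frac{\left(-130\right) \frac{1}{V}}{2} = -3 - \frac{65}{V}$)
$c{\left(D,W \right)} = 0$ ($c{\left(D,W \right)} = 0^{2} = 0$)
$T = \frac{51977}{252}$ ($T = - \frac{\left(-3 - \frac{65}{42}\right) - 1233}{6} = - \frac{- \frac{191}{42} - 1233}{6} = \left(- \frac{1}{6}\right) \left(- \frac{51977}{42}\right) = \frac{51977}{252} \approx 206.26$)
$\frac{1}{c{\left(-42,-102 \right)} + T} = \frac{1}{0 + \frac{51977}{252}} = \frac{1}{\frac{51977}{252}} = \frac{252}{51977}$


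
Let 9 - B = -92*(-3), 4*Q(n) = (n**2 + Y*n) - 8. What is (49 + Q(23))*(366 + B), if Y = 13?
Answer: 25146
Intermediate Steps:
Q(n) = -2 + n**2/4 + 13*n/4 (Q(n) = ((n**2 + 13*n) - 8)/4 = (-8 + n**2 + 13*n)/4 = -2 + n**2/4 + 13*n/4)
B = -267 (B = 9 - (-92)*(-3) = 9 - 1*276 = 9 - 276 = -267)
(49 + Q(23))*(366 + B) = (49 + (-2 + (1/4)*23**2 + (13/4)*23))*(366 - 267) = (49 + (-2 + (1/4)*529 + 299/4))*99 = (49 + (-2 + 529/4 + 299/4))*99 = (49 + 205)*99 = 254*99 = 25146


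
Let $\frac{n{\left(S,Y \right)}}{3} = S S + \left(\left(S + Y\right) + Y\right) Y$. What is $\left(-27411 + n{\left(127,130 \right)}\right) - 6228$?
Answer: $165678$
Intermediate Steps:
$n{\left(S,Y \right)} = 3 S^{2} + 3 Y \left(S + 2 Y\right)$ ($n{\left(S,Y \right)} = 3 \left(S S + \left(\left(S + Y\right) + Y\right) Y\right) = 3 \left(S^{2} + \left(S + 2 Y\right) Y\right) = 3 \left(S^{2} + Y \left(S + 2 Y\right)\right) = 3 S^{2} + 3 Y \left(S + 2 Y\right)$)
$\left(-27411 + n{\left(127,130 \right)}\right) - 6228 = \left(-27411 + \left(3 \cdot 127^{2} + 6 \cdot 130^{2} + 3 \cdot 127 \cdot 130\right)\right) - 6228 = \left(-27411 + \left(3 \cdot 16129 + 6 \cdot 16900 + 49530\right)\right) - 6228 = \left(-27411 + \left(48387 + 101400 + 49530\right)\right) - 6228 = \left(-27411 + 199317\right) - 6228 = 171906 - 6228 = 165678$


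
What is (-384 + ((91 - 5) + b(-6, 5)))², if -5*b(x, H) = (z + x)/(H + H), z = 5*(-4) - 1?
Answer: 221206129/2500 ≈ 88483.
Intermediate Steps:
z = -21 (z = -20 - 1 = -21)
b(x, H) = -(-21 + x)/(10*H) (b(x, H) = -(-21 + x)/(5*(H + H)) = -(-21 + x)/(5*(2*H)) = -(-21 + x)*1/(2*H)/5 = -(-21 + x)/(10*H))
(-384 + ((91 - 5) + b(-6, 5)))² = (-384 + ((91 - 5) + (⅒)*(21 - 1*(-6))/5))² = (-384 + (86 + (⅒)*(⅕)*(21 + 6)))² = (-384 + (86 + (⅒)*(⅕)*27))² = (-384 + (86 + 27/50))² = (-384 + 4327/50)² = (-14873/50)² = 221206129/2500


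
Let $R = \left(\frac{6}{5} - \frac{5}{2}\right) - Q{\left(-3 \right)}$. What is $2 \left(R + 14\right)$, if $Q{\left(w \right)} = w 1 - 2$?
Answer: $\frac{177}{5} \approx 35.4$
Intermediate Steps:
$Q{\left(w \right)} = -2 + w$ ($Q{\left(w \right)} = w - 2 = -2 + w$)
$R = \frac{37}{10}$ ($R = \left(\frac{6}{5} - \frac{5}{2}\right) - \left(-2 - 3\right) = \left(6 \cdot \frac{1}{5} - \frac{5}{2}\right) - -5 = \left(\frac{6}{5} - \frac{5}{2}\right) + 5 = - \frac{13}{10} + 5 = \frac{37}{10} \approx 3.7$)
$2 \left(R + 14\right) = 2 \left(\frac{37}{10} + 14\right) = 2 \cdot \frac{177}{10} = \frac{177}{5}$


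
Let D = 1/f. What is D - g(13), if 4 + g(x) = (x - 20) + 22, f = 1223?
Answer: -13452/1223 ≈ -10.999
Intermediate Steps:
D = 1/1223 ≈ 0.00081766
g(x) = -2 + x (g(x) = -4 + ((x - 20) + 22) = -4 + ((-20 + x) + 22) = -4 + (2 + x) = -2 + x)
D - g(13) = 1/1223 - (-2 + 13) = 1/1223 - 1*11 = 1/1223 - 11 = -13452/1223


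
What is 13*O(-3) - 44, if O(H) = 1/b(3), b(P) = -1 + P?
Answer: -75/2 ≈ -37.500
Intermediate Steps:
O(H) = ½ (O(H) = 1/(-1 + 3) = 1/2 = ½)
13*O(-3) - 44 = 13*(½) - 44 = 13/2 - 44 = -75/2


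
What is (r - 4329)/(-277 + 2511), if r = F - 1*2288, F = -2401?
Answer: -4509/1117 ≈ -4.0367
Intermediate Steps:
r = -4689 (r = -2401 - 1*2288 = -2401 - 2288 = -4689)
(r - 4329)/(-277 + 2511) = (-4689 - 4329)/(-277 + 2511) = -9018/2234 = -9018*1/2234 = -4509/1117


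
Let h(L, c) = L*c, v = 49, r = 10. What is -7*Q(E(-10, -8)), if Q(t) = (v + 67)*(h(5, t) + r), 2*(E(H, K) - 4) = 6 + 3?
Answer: -42630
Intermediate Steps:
E(H, K) = 17/2 (E(H, K) = 4 + (6 + 3)/2 = 4 + (1/2)*9 = 4 + 9/2 = 17/2)
Q(t) = 1160 + 580*t (Q(t) = (49 + 67)*(5*t + 10) = 116*(10 + 5*t) = 1160 + 580*t)
-7*Q(E(-10, -8)) = -7*(1160 + 580*(17/2)) = -7*(1160 + 4930) = -7*6090 = -42630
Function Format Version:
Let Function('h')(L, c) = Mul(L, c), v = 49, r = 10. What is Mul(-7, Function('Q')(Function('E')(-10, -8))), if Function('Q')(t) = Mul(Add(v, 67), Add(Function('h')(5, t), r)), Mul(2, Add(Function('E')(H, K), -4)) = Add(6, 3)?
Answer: -42630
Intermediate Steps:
Function('E')(H, K) = Rational(17, 2) (Function('E')(H, K) = Add(4, Mul(Rational(1, 2), Add(6, 3))) = Add(4, Mul(Rational(1, 2), 9)) = Add(4, Rational(9, 2)) = Rational(17, 2))
Function('Q')(t) = Add(1160, Mul(580, t)) (Function('Q')(t) = Mul(Add(49, 67), Add(Mul(5, t), 10)) = Mul(116, Add(10, Mul(5, t))) = Add(1160, Mul(580, t)))
Mul(-7, Function('Q')(Function('E')(-10, -8))) = Mul(-7, Add(1160, Mul(580, Rational(17, 2)))) = Mul(-7, Add(1160, 4930)) = Mul(-7, 6090) = -42630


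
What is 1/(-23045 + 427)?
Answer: -1/22618 ≈ -4.4213e-5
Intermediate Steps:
1/(-23045 + 427) = 1/(-22618) = -1/22618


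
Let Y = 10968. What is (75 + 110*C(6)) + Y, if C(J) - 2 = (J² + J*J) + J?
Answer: 19843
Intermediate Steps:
C(J) = 2 + J + 2*J² (C(J) = 2 + ((J² + J*J) + J) = 2 + ((J² + J²) + J) = 2 + (2*J² + J) = 2 + (J + 2*J²) = 2 + J + 2*J²)
(75 + 110*C(6)) + Y = (75 + 110*(2 + 6 + 2*6²)) + 10968 = (75 + 110*(2 + 6 + 2*36)) + 10968 = (75 + 110*(2 + 6 + 72)) + 10968 = (75 + 110*80) + 10968 = (75 + 8800) + 10968 = 8875 + 10968 = 19843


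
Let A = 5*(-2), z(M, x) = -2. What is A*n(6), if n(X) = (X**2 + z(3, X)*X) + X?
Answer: -300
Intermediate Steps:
n(X) = X**2 - X (n(X) = (X**2 - 2*X) + X = X**2 - X)
A = -10
A*n(6) = -60*(-1 + 6) = -60*5 = -10*30 = -300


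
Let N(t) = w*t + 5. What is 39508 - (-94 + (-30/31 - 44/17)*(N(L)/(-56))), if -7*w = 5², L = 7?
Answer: 146096463/3689 ≈ 39603.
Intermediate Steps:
w = -25/7 (w = -⅐*5² = -⅐*25 = -25/7 ≈ -3.5714)
N(t) = 5 - 25*t/7 (N(t) = -25*t/7 + 5 = 5 - 25*t/7)
39508 - (-94 + (-30/31 - 44/17)*(N(L)/(-56))) = 39508 - (-94 + (-30/31 - 44/17)*((5 - 25/7*7)/(-56))) = 39508 - (-94 + (-30*1/31 - 44*1/17)*((5 - 25)*(-1/56))) = 39508 - (-94 + (-30/31 - 44/17)*(-20*(-1/56))) = 39508 - (-94 - 1874/527*5/14) = 39508 - (-94 - 4685/3689) = 39508 - 1*(-351451/3689) = 39508 + 351451/3689 = 146096463/3689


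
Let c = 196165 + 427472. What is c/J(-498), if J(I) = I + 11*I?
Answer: -69293/664 ≈ -104.36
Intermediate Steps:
c = 623637
J(I) = 12*I
c/J(-498) = 623637/((12*(-498))) = 623637/(-5976) = 623637*(-1/5976) = -69293/664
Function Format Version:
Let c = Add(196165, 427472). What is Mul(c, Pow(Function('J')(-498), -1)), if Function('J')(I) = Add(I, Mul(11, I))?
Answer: Rational(-69293, 664) ≈ -104.36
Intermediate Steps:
c = 623637
Function('J')(I) = Mul(12, I)
Mul(c, Pow(Function('J')(-498), -1)) = Mul(623637, Pow(Mul(12, -498), -1)) = Mul(623637, Pow(-5976, -1)) = Mul(623637, Rational(-1, 5976)) = Rational(-69293, 664)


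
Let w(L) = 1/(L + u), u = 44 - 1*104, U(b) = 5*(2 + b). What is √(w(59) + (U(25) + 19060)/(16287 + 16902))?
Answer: I*√464446866/33189 ≈ 0.64934*I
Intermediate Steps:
U(b) = 10 + 5*b
u = -60 (u = 44 - 104 = -60)
w(L) = 1/(-60 + L) (w(L) = 1/(L - 60) = 1/(-60 + L))
√(w(59) + (U(25) + 19060)/(16287 + 16902)) = √(1/(-60 + 59) + ((10 + 5*25) + 19060)/(16287 + 16902)) = √(1/(-1) + ((10 + 125) + 19060)/33189) = √(-1 + (135 + 19060)*(1/33189)) = √(-1 + 19195*(1/33189)) = √(-1 + 19195/33189) = √(-13994/33189) = I*√464446866/33189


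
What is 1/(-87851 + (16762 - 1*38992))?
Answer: -1/110081 ≈ -9.0842e-6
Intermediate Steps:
1/(-87851 + (16762 - 1*38992)) = 1/(-87851 + (16762 - 38992)) = 1/(-87851 - 22230) = 1/(-110081) = -1/110081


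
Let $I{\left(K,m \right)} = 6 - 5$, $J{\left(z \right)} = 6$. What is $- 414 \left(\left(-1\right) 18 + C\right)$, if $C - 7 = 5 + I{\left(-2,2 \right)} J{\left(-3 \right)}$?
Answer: $0$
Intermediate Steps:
$I{\left(K,m \right)} = 1$
$C = 18$ ($C = 7 + \left(5 + 1 \cdot 6\right) = 7 + \left(5 + 6\right) = 7 + 11 = 18$)
$- 414 \left(\left(-1\right) 18 + C\right) = - 414 \left(\left(-1\right) 18 + 18\right) = - 414 \left(-18 + 18\right) = \left(-414\right) 0 = 0$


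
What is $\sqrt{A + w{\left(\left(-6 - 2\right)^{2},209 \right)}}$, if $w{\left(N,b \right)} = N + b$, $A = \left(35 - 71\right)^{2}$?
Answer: $\sqrt{1569} \approx 39.611$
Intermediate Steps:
$A = 1296$ ($A = \left(-36\right)^{2} = 1296$)
$\sqrt{A + w{\left(\left(-6 - 2\right)^{2},209 \right)}} = \sqrt{1296 + \left(\left(-6 - 2\right)^{2} + 209\right)} = \sqrt{1296 + \left(\left(-8\right)^{2} + 209\right)} = \sqrt{1296 + \left(64 + 209\right)} = \sqrt{1296 + 273} = \sqrt{1569}$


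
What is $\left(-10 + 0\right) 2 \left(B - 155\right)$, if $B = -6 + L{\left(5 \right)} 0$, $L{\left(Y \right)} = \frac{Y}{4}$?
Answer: $3220$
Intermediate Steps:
$L{\left(Y \right)} = \frac{Y}{4}$ ($L{\left(Y \right)} = Y \frac{1}{4} = \frac{Y}{4}$)
$B = -6$ ($B = -6 + \frac{1}{4} \cdot 5 \cdot 0 = -6 + \frac{5}{4} \cdot 0 = -6 + 0 = -6$)
$\left(-10 + 0\right) 2 \left(B - 155\right) = \left(-10 + 0\right) 2 \left(-6 - 155\right) = \left(-10\right) 2 \left(-161\right) = \left(-20\right) \left(-161\right) = 3220$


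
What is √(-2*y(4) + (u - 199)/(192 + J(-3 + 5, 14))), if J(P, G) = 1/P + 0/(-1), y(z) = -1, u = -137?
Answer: √770/55 ≈ 0.50453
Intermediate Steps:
J(P, G) = 1/P (J(P, G) = 1/P + 0*(-1) = 1/P + 0 = 1/P)
√(-2*y(4) + (u - 199)/(192 + J(-3 + 5, 14))) = √(-2*(-1) + (-137 - 199)/(192 + 1/(-3 + 5))) = √(2 - 336/(192 + 1/2)) = √(2 - 336/(192 + ½)) = √(2 - 336/385/2) = √(2 - 336*2/385) = √(2 - 96/55) = √(14/55) = √770/55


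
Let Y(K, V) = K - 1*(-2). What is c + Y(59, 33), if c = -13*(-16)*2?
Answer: 477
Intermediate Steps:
Y(K, V) = 2 + K (Y(K, V) = K + 2 = 2 + K)
c = 416 (c = 208*2 = 416)
c + Y(59, 33) = 416 + (2 + 59) = 416 + 61 = 477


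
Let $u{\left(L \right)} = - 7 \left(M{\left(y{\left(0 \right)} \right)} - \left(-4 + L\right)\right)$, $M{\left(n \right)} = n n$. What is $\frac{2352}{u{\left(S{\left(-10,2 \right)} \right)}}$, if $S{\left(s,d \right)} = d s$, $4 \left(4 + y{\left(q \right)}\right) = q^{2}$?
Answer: $- \frac{42}{5} \approx -8.4$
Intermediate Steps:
$y{\left(q \right)} = -4 + \frac{q^{2}}{4}$
$M{\left(n \right)} = n^{2}$
$u{\left(L \right)} = -140 + 7 L$ ($u{\left(L \right)} = - 7 \left(\left(-4 + \frac{0^{2}}{4}\right)^{2} - \left(-4 + L\right)\right) = - 7 \left(\left(-4 + \frac{1}{4} \cdot 0\right)^{2} - \left(-4 + L\right)\right) = - 7 \left(\left(-4 + 0\right)^{2} - \left(-4 + L\right)\right) = - 7 \left(\left(-4\right)^{2} - \left(-4 + L\right)\right) = - 7 \left(16 - \left(-4 + L\right)\right) = - 7 \left(20 - L\right) = -140 + 7 L$)
$\frac{2352}{u{\left(S{\left(-10,2 \right)} \right)}} = \frac{2352}{-140 + 7 \cdot 2 \left(-10\right)} = \frac{2352}{-140 + 7 \left(-20\right)} = \frac{2352}{-140 - 140} = \frac{2352}{-280} = 2352 \left(- \frac{1}{280}\right) = - \frac{42}{5}$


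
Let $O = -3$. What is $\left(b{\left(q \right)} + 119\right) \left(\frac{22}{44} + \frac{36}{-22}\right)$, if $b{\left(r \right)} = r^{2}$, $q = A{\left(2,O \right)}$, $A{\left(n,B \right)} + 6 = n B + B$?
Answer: $- \frac{4300}{11} \approx -390.91$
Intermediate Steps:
$A{\left(n,B \right)} = -6 + B + B n$ ($A{\left(n,B \right)} = -6 + \left(n B + B\right) = -6 + \left(B n + B\right) = -6 + \left(B + B n\right) = -6 + B + B n$)
$q = -15$ ($q = -6 - 3 - 6 = -15$)
$\left(b{\left(q \right)} + 119\right) \left(\frac{22}{44} + \frac{36}{-22}\right) = \left(\left(-15\right)^{2} + 119\right) \left(\frac{22}{44} + \frac{36}{-22}\right) = \left(225 + 119\right) \left(22 \cdot \frac{1}{44} + 36 \left(- \frac{1}{22}\right)\right) = 344 \left(\frac{1}{2} - \frac{18}{11}\right) = 344 \left(- \frac{25}{22}\right) = - \frac{4300}{11}$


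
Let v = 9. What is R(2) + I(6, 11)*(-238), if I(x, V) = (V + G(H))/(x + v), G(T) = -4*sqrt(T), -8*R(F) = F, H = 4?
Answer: -957/20 ≈ -47.850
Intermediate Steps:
R(F) = -F/8
I(x, V) = (-8 + V)/(9 + x) (I(x, V) = (V - 4*sqrt(4))/(x + 9) = (V - 4*2)/(9 + x) = (V - 8)/(9 + x) = (-8 + V)/(9 + x))
R(2) + I(6, 11)*(-238) = -1/8*2 + ((-8 + 11)/(9 + 6))*(-238) = -1/4 + (3/15)*(-238) = -1/4 + ((1/15)*3)*(-238) = -1/4 + (1/5)*(-238) = -1/4 - 238/5 = -957/20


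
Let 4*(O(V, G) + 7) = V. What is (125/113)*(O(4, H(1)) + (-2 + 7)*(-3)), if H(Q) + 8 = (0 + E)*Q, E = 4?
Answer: -2625/113 ≈ -23.230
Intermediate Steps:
H(Q) = -8 + 4*Q (H(Q) = -8 + (0 + 4)*Q = -8 + 4*Q)
O(V, G) = -7 + V/4
(125/113)*(O(4, H(1)) + (-2 + 7)*(-3)) = (125/113)*((-7 + (¼)*4) + (-2 + 7)*(-3)) = (125*(1/113))*((-7 + 1) + 5*(-3)) = 125*(-6 - 15)/113 = (125/113)*(-21) = -2625/113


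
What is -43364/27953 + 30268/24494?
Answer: -108038206/342340391 ≈ -0.31559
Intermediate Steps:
-43364/27953 + 30268/24494 = -43364*1/27953 + 30268*(1/24494) = -43364/27953 + 15134/12247 = -108038206/342340391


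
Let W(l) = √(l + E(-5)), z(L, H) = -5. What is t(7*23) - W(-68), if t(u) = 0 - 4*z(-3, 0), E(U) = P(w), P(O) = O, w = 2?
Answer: 20 - I*√66 ≈ 20.0 - 8.124*I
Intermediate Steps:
E(U) = 2
W(l) = √(2 + l) (W(l) = √(l + 2) = √(2 + l))
t(u) = 20 (t(u) = 0 - 4*(-5) = 0 + 20 = 20)
t(7*23) - W(-68) = 20 - √(2 - 68) = 20 - √(-66) = 20 - I*√66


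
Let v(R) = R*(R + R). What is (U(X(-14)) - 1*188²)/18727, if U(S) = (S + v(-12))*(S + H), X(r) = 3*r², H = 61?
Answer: 533180/18727 ≈ 28.471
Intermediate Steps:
v(R) = 2*R² (v(R) = R*(2*R) = 2*R²)
U(S) = (61 + S)*(288 + S) (U(S) = (S + 2*(-12)²)*(S + 61) = (S + 2*144)*(61 + S) = (S + 288)*(61 + S) = (288 + S)*(61 + S) = (61 + S)*(288 + S))
(U(X(-14)) - 1*188²)/18727 = ((17568 + (3*(-14)²)² + 349*(3*(-14)²)) - 1*188²)/18727 = ((17568 + (3*196)² + 349*(3*196)) - 1*35344)*(1/18727) = ((17568 + 588² + 349*588) - 35344)*(1/18727) = ((17568 + 345744 + 205212) - 35344)*(1/18727) = (568524 - 35344)*(1/18727) = 533180*(1/18727) = 533180/18727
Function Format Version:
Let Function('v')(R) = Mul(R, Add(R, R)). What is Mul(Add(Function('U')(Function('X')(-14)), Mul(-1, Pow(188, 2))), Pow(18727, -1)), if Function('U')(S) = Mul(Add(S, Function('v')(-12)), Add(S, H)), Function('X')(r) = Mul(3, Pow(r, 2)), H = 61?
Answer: Rational(533180, 18727) ≈ 28.471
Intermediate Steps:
Function('v')(R) = Mul(2, Pow(R, 2)) (Function('v')(R) = Mul(R, Mul(2, R)) = Mul(2, Pow(R, 2)))
Function('U')(S) = Mul(Add(61, S), Add(288, S)) (Function('U')(S) = Mul(Add(S, Mul(2, Pow(-12, 2))), Add(S, 61)) = Mul(Add(S, Mul(2, 144)), Add(61, S)) = Mul(Add(S, 288), Add(61, S)) = Mul(Add(288, S), Add(61, S)) = Mul(Add(61, S), Add(288, S)))
Mul(Add(Function('U')(Function('X')(-14)), Mul(-1, Pow(188, 2))), Pow(18727, -1)) = Mul(Add(Add(17568, Pow(Mul(3, Pow(-14, 2)), 2), Mul(349, Mul(3, Pow(-14, 2)))), Mul(-1, Pow(188, 2))), Pow(18727, -1)) = Mul(Add(Add(17568, Pow(Mul(3, 196), 2), Mul(349, Mul(3, 196))), Mul(-1, 35344)), Rational(1, 18727)) = Mul(Add(Add(17568, Pow(588, 2), Mul(349, 588)), -35344), Rational(1, 18727)) = Mul(Add(Add(17568, 345744, 205212), -35344), Rational(1, 18727)) = Mul(Add(568524, -35344), Rational(1, 18727)) = Mul(533180, Rational(1, 18727)) = Rational(533180, 18727)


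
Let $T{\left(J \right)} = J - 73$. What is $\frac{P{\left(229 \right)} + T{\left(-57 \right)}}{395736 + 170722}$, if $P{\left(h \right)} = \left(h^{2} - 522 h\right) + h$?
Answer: $- \frac{33499}{283229} \approx -0.11828$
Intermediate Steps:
$T{\left(J \right)} = -73 + J$
$P{\left(h \right)} = h^{2} - 521 h$
$\frac{P{\left(229 \right)} + T{\left(-57 \right)}}{395736 + 170722} = \frac{229 \left(-521 + 229\right) - 130}{395736 + 170722} = \frac{229 \left(-292\right) - 130}{566458} = \left(-66868 - 130\right) \frac{1}{566458} = \left(-66998\right) \frac{1}{566458} = - \frac{33499}{283229}$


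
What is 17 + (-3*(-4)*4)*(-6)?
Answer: -271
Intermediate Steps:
17 + (-3*(-4)*4)*(-6) = 17 + (12*4)*(-6) = 17 + 48*(-6) = 17 - 288 = -271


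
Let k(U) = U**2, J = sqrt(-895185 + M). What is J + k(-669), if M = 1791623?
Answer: 447561 + sqrt(896438) ≈ 4.4851e+5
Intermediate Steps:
J = sqrt(896438) (J = sqrt(-895185 + 1791623) = sqrt(896438) ≈ 946.80)
J + k(-669) = sqrt(896438) + (-669)**2 = sqrt(896438) + 447561 = 447561 + sqrt(896438)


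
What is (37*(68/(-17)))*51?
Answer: -7548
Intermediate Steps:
(37*(68/(-17)))*51 = (37*(68*(-1/17)))*51 = (37*(-4))*51 = -148*51 = -7548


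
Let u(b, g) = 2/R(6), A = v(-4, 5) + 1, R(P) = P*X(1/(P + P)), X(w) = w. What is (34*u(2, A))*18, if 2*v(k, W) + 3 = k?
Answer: 2448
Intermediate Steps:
v(k, W) = -3/2 + k/2
R(P) = 1/2 (R(P) = P/(P + P) = P/((2*P)) = P*(1/(2*P)) = 1/2)
A = -5/2 (A = (-3/2 + (1/2)*(-4)) + 1 = (-3/2 - 2) + 1 = -7/2 + 1 = -5/2 ≈ -2.5000)
u(b, g) = 4 (u(b, g) = 2/(1/2) = 2*2 = 4)
(34*u(2, A))*18 = (34*4)*18 = 136*18 = 2448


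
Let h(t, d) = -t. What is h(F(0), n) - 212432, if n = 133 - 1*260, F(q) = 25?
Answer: -212457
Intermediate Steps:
n = -127 (n = 133 - 260 = -127)
h(F(0), n) - 212432 = -1*25 - 212432 = -25 - 212432 = -212457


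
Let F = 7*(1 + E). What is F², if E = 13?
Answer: 9604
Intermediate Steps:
F = 98 (F = 7*(1 + 13) = 7*14 = 98)
F² = 98² = 9604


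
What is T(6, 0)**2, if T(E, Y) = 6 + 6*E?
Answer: 1764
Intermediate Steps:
T(6, 0)**2 = (6 + 6*6)**2 = (6 + 36)**2 = 42**2 = 1764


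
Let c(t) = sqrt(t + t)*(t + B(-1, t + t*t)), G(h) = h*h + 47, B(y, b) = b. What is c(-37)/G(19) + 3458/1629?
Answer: 3458/1629 + 1295*I*sqrt(74)/408 ≈ 2.1228 + 27.304*I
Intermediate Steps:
G(h) = 47 + h**2 (G(h) = h**2 + 47 = 47 + h**2)
c(t) = sqrt(2)*sqrt(t)*(t**2 + 2*t) (c(t) = sqrt(t + t)*(t + (t + t*t)) = sqrt(2*t)*(t + (t + t**2)) = (sqrt(2)*sqrt(t))*(t**2 + 2*t) = sqrt(2)*sqrt(t)*(t**2 + 2*t))
c(-37)/G(19) + 3458/1629 = (sqrt(2)*(-37)**(3/2)*(2 - 37))/(47 + 19**2) + 3458/1629 = (sqrt(2)*(-37*I*sqrt(37))*(-35))/(47 + 361) + 3458*(1/1629) = (1295*I*sqrt(74))/408 + 3458/1629 = (1295*I*sqrt(74))*(1/408) + 3458/1629 = 1295*I*sqrt(74)/408 + 3458/1629 = 3458/1629 + 1295*I*sqrt(74)/408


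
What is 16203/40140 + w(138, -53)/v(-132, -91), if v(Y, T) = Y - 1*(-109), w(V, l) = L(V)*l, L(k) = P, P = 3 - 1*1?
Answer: 1542503/307740 ≈ 5.0124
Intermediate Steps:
P = 2 (P = 3 - 1 = 2)
L(k) = 2
w(V, l) = 2*l
v(Y, T) = 109 + Y (v(Y, T) = Y + 109 = 109 + Y)
16203/40140 + w(138, -53)/v(-132, -91) = 16203/40140 + (2*(-53))/(109 - 132) = 16203*(1/40140) - 106/(-23) = 5401/13380 - 106*(-1/23) = 5401/13380 + 106/23 = 1542503/307740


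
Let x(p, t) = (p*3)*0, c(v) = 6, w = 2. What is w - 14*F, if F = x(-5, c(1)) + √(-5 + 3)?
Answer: 2 - 14*I*√2 ≈ 2.0 - 19.799*I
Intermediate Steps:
x(p, t) = 0 (x(p, t) = (3*p)*0 = 0)
F = I*√2 (F = 0 + √(-5 + 3) = 0 + √(-2) = 0 + I*√2 = I*√2 ≈ 1.4142*I)
w - 14*F = 2 - 14*I*√2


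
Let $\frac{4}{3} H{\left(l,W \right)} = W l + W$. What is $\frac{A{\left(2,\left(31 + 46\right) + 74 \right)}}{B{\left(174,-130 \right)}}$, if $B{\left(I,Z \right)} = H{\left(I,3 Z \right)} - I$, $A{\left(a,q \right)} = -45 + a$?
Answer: $\frac{86}{102723} \approx 0.0008372$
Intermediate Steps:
$H{\left(l,W \right)} = \frac{3 W}{4} + \frac{3 W l}{4}$ ($H{\left(l,W \right)} = \frac{3 \left(W l + W\right)}{4} = \frac{3 \left(W + W l\right)}{4} = \frac{3 W}{4} + \frac{3 W l}{4}$)
$B{\left(I,Z \right)} = - I + \frac{9 Z \left(1 + I\right)}{4}$ ($B{\left(I,Z \right)} = \frac{3 \cdot 3 Z \left(1 + I\right)}{4} - I = \frac{9 Z \left(1 + I\right)}{4} - I = - I + \frac{9 Z \left(1 + I\right)}{4}$)
$\frac{A{\left(2,\left(31 + 46\right) + 74 \right)}}{B{\left(174,-130 \right)}} = \frac{-45 + 2}{\left(-1\right) 174 + \frac{9}{4} \left(-130\right) \left(1 + 174\right)} = - \frac{43}{-174 + \frac{9}{4} \left(-130\right) 175} = - \frac{43}{-174 - \frac{102375}{2}} = - \frac{43}{- \frac{102723}{2}} = \left(-43\right) \left(- \frac{2}{102723}\right) = \frac{86}{102723}$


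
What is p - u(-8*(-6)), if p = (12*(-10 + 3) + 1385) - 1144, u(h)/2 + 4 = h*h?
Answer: -4443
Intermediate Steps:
u(h) = -8 + 2*h² (u(h) = -8 + 2*(h*h) = -8 + 2*h²)
p = 157 (p = (12*(-7) + 1385) - 1144 = (-84 + 1385) - 1144 = 1301 - 1144 = 157)
p - u(-8*(-6)) = 157 - (-8 + 2*(-8*(-6))²) = 157 - (-8 + 2*48²) = 157 - (-8 + 2*2304) = 157 - (-8 + 4608) = 157 - 1*4600 = 157 - 4600 = -4443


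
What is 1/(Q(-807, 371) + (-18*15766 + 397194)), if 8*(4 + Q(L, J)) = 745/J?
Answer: 2968/336577881 ≈ 8.8182e-6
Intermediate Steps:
Q(L, J) = -4 + 745/(8*J) (Q(L, J) = -4 + (745/J)/8 = -4 + 745/(8*J))
1/(Q(-807, 371) + (-18*15766 + 397194)) = 1/((-4 + (745/8)/371) + (-18*15766 + 397194)) = 1/((-4 + (745/8)*(1/371)) + (-283788 + 397194)) = 1/((-4 + 745/2968) + 113406) = 1/(-11127/2968 + 113406) = 1/(336577881/2968) = 2968/336577881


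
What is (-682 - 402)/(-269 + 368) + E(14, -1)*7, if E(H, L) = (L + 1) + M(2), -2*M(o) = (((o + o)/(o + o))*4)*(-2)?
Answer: 1688/99 ≈ 17.051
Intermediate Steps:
M(o) = 4 (M(o) = -((o + o)/(o + o))*4*(-2)/2 = -((2*o)/((2*o)))*4*(-2)/2 = -((2*o)*(1/(2*o)))*4*(-2)/2 = -1*4*(-2)/2 = -2*(-2) = -1/2*(-8) = 4)
E(H, L) = 5 + L (E(H, L) = (L + 1) + 4 = (1 + L) + 4 = 5 + L)
(-682 - 402)/(-269 + 368) + E(14, -1)*7 = (-682 - 402)/(-269 + 368) + (5 - 1)*7 = -1084/99 + 4*7 = -1084*1/99 + 28 = -1084/99 + 28 = 1688/99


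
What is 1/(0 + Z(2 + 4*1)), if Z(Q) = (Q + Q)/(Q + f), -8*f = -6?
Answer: 9/16 ≈ 0.56250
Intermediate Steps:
f = ¾ (f = -⅛*(-6) = ¾ ≈ 0.75000)
Z(Q) = 2*Q/(¾ + Q) (Z(Q) = (Q + Q)/(Q + ¾) = (2*Q)/(¾ + Q) = 2*Q/(¾ + Q))
1/(0 + Z(2 + 4*1)) = 1/(0 + 8*(2 + 4*1)/(3 + 4*(2 + 4*1))) = 1/(0 + 8*(2 + 4)/(3 + 4*(2 + 4))) = 1/(0 + 8*6/(3 + 4*6)) = 1/(0 + 8*6/(3 + 24)) = 1/(0 + 8*6/27) = 1/(0 + 8*6*(1/27)) = 1/(0 + 16/9) = 1/(16/9) = 9/16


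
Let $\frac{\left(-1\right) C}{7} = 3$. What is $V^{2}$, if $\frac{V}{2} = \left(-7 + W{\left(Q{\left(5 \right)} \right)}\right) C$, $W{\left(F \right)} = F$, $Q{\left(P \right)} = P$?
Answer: $7056$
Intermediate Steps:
$C = -21$ ($C = \left(-7\right) 3 = -21$)
$V = 84$ ($V = 2 \left(-7 + 5\right) \left(-21\right) = 2 \left(\left(-2\right) \left(-21\right)\right) = 2 \cdot 42 = 84$)
$V^{2} = 84^{2} = 7056$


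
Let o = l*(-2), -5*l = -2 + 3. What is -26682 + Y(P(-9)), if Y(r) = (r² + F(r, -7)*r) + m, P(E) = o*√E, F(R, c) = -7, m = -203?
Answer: -672161/25 - 42*I/5 ≈ -26886.0 - 8.4*I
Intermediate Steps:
l = -⅕ (l = -(-2 + 3)/5 = -⅕*1 = -⅕ ≈ -0.20000)
o = ⅖ (o = -⅕*(-2) = ⅖ ≈ 0.40000)
P(E) = 2*√E/5
Y(r) = -203 + r² - 7*r (Y(r) = (r² - 7*r) - 203 = -203 + r² - 7*r)
-26682 + Y(P(-9)) = -26682 + (-203 + (2*√(-9)/5)² - 14*√(-9)/5) = -26682 + (-203 + (2*(3*I)/5)² - 14*3*I/5) = -26682 + (-203 + (6*I/5)² - 42*I/5) = -26682 + (-203 - 36/25 - 42*I/5) = -26682 + (-5111/25 - 42*I/5) = -672161/25 - 42*I/5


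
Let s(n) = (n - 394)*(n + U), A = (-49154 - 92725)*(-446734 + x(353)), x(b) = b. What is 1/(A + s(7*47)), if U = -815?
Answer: 1/63332121489 ≈ 1.5790e-11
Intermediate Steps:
A = 63332089899 (A = (-49154 - 92725)*(-446734 + 353) = -141879*(-446381) = 63332089899)
s(n) = (-815 + n)*(-394 + n) (s(n) = (n - 394)*(n - 815) = (-394 + n)*(-815 + n) = (-815 + n)*(-394 + n))
1/(A + s(7*47)) = 1/(63332089899 + (321110 + (7*47)**2 - 8463*47)) = 1/(63332089899 + (321110 + 329**2 - 1209*329)) = 1/(63332089899 + (321110 + 108241 - 397761)) = 1/(63332089899 + 31590) = 1/63332121489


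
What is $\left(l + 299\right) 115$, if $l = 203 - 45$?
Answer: $52555$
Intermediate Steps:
$l = 158$ ($l = 203 - 45 = 158$)
$\left(l + 299\right) 115 = \left(158 + 299\right) 115 = 457 \cdot 115 = 52555$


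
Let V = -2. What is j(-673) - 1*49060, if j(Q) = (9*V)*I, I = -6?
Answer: -48952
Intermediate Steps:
j(Q) = 108 (j(Q) = (9*(-2))*(-6) = -18*(-6) = 108)
j(-673) - 1*49060 = 108 - 1*49060 = 108 - 49060 = -48952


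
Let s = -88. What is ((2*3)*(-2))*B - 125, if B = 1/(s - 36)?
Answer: -3872/31 ≈ -124.90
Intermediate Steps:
B = -1/124 (B = 1/(-88 - 36) = 1/(-124) = -1/124 ≈ -0.0080645)
((2*3)*(-2))*B - 125 = ((2*3)*(-2))*(-1/124) - 125 = (6*(-2))*(-1/124) - 125 = -12*(-1/124) - 125 = 3/31 - 125 = -3872/31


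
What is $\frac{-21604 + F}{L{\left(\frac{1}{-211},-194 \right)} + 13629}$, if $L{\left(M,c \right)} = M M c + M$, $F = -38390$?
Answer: $- \frac{445165479}{101129384} \approx -4.4019$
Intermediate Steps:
$L{\left(M,c \right)} = M + c M^{2}$ ($L{\left(M,c \right)} = M^{2} c + M = c M^{2} + M = M + c M^{2}$)
$\frac{-21604 + F}{L{\left(\frac{1}{-211},-194 \right)} + 13629} = \frac{-21604 - 38390}{\frac{1 + \frac{1}{-211} \left(-194\right)}{-211} + 13629} = - \frac{59994}{- \frac{1 - - \frac{194}{211}}{211} + 13629} = - \frac{59994}{- \frac{1 + \frac{194}{211}}{211} + 13629} = - \frac{59994}{\left(- \frac{1}{211}\right) \frac{405}{211} + 13629} = - \frac{59994}{- \frac{405}{44521} + 13629} = - \frac{59994}{\frac{606776304}{44521}} = \left(-59994\right) \frac{44521}{606776304} = - \frac{445165479}{101129384}$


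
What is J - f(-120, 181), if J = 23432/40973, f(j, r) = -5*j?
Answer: -24560368/40973 ≈ -599.43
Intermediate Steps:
J = 23432/40973 (J = 23432*(1/40973) = 23432/40973 ≈ 0.57189)
J - f(-120, 181) = 23432/40973 - (-5)*(-120) = 23432/40973 - 1*600 = 23432/40973 - 600 = -24560368/40973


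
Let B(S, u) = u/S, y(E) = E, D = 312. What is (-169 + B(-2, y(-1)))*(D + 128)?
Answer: -74140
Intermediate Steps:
(-169 + B(-2, y(-1)))*(D + 128) = (-169 - 1/(-2))*(312 + 128) = (-169 - 1*(-½))*440 = (-169 + ½)*440 = -337/2*440 = -74140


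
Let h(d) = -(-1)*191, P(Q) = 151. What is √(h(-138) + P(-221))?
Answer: 3*√38 ≈ 18.493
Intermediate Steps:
h(d) = 191 (h(d) = -1*(-191) = 191)
√(h(-138) + P(-221)) = √(191 + 151) = √342 = 3*√38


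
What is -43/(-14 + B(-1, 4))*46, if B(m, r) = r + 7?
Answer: 1978/3 ≈ 659.33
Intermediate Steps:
B(m, r) = 7 + r
-43/(-14 + B(-1, 4))*46 = -43/(-14 + (7 + 4))*46 = -43/(-14 + 11)*46 = -43/(-3)*46 = -43*(-⅓)*46 = (43/3)*46 = 1978/3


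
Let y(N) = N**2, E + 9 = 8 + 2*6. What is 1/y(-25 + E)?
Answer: 1/196 ≈ 0.0051020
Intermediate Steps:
E = 11 (E = -9 + (8 + 2*6) = -9 + (8 + 12) = -9 + 20 = 11)
1/y(-25 + E) = 1/((-25 + 11)**2) = 1/((-14)**2) = 1/196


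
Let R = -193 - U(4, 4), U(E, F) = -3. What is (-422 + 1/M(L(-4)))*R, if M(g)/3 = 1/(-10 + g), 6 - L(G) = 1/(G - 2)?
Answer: 723805/9 ≈ 80423.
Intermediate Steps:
L(G) = 6 - 1/(-2 + G) (L(G) = 6 - 1/(G - 2) = 6 - 1/(-2 + G))
M(g) = 3/(-10 + g)
R = -190 (R = -193 - 1*(-3) = -193 + 3 = -190)
(-422 + 1/M(L(-4)))*R = (-422 + 1/(3/(-10 + (-13 + 6*(-4))/(-2 - 4))))*(-190) = (-422 + 1/(3/(-10 + (-13 - 24)/(-6))))*(-190) = (-422 + 1/(3/(-10 - 1/6*(-37))))*(-190) = (-422 + 1/(3/(-10 + 37/6)))*(-190) = (-422 + 1/(3/(-23/6)))*(-190) = (-422 + 1/(3*(-6/23)))*(-190) = (-422 + 1/(-18/23))*(-190) = (-422 - 23/18)*(-190) = -7619/18*(-190) = 723805/9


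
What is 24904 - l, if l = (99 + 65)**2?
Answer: -1992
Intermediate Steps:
l = 26896 (l = 164**2 = 26896)
24904 - l = 24904 - 1*26896 = 24904 - 26896 = -1992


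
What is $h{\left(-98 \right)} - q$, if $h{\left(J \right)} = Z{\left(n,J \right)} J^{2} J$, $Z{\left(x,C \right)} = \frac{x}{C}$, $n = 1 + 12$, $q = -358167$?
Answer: $483019$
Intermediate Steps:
$n = 13$
$h{\left(J \right)} = 13 J^{2}$ ($h{\left(J \right)} = \frac{13}{J} J^{2} J = 13 J J = 13 J^{2}$)
$h{\left(-98 \right)} - q = 13 \left(-98\right)^{2} - -358167 = 13 \cdot 9604 + 358167 = 124852 + 358167 = 483019$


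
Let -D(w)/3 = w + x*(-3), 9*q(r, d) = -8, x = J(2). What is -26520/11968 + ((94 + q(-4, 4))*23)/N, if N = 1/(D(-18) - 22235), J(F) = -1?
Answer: -37636727035/792 ≈ -4.7521e+7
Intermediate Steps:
x = -1
q(r, d) = -8/9 (q(r, d) = (⅑)*(-8) = -8/9)
D(w) = -9 - 3*w (D(w) = -3*(w - 1*(-3)) = -3*(w + 3) = -3*(3 + w) = -9 - 3*w)
N = -1/22190 (N = 1/((-9 - 3*(-18)) - 22235) = 1/((-9 + 54) - 22235) = 1/(45 - 22235) = 1/(-22190) = -1/22190 ≈ -4.5065e-5)
-26520/11968 + ((94 + q(-4, 4))*23)/N = -26520/11968 + ((94 - 8/9)*23)/(-1/22190) = -26520*1/11968 + ((838/9)*23)*(-22190) = -195/88 + (19274/9)*(-22190) = -195/88 - 427690060/9 = -37636727035/792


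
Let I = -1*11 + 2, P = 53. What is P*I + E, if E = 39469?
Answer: 38992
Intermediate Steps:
I = -9 (I = -11 + 2 = -9)
P*I + E = 53*(-9) + 39469 = -477 + 39469 = 38992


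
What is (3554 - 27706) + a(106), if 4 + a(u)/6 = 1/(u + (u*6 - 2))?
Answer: -8945117/370 ≈ -24176.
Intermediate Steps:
a(u) = -24 + 6/(-2 + 7*u) (a(u) = -24 + 6/(u + (u*6 - 2)) = -24 + 6/(u + (6*u - 2)) = -24 + 6/(u + (-2 + 6*u)) = -24 + 6/(-2 + 7*u))
(3554 - 27706) + a(106) = (3554 - 27706) + 6*(9 - 28*106)/(-2 + 7*106) = -24152 + 6*(9 - 2968)/(-2 + 742) = -24152 + 6*(-2959)/740 = -24152 + 6*(1/740)*(-2959) = -24152 - 8877/370 = -8945117/370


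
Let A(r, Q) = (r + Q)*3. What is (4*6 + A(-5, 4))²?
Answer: 441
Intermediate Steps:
A(r, Q) = 3*Q + 3*r (A(r, Q) = (Q + r)*3 = 3*Q + 3*r)
(4*6 + A(-5, 4))² = (4*6 + (3*4 + 3*(-5)))² = (24 + (12 - 15))² = (24 - 3)² = 21² = 441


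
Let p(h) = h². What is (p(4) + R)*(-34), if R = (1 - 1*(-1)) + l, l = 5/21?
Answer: -13022/21 ≈ -620.10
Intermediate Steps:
l = 5/21 (l = 5*(1/21) = 5/21 ≈ 0.23810)
R = 47/21 (R = (1 - 1*(-1)) + 5/21 = (1 + 1) + 5/21 = 2 + 5/21 = 47/21 ≈ 2.2381)
(p(4) + R)*(-34) = (4² + 47/21)*(-34) = (16 + 47/21)*(-34) = (383/21)*(-34) = -13022/21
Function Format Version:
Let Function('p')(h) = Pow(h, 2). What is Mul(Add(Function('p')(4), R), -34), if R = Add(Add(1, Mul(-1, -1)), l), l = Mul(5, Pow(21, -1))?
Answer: Rational(-13022, 21) ≈ -620.10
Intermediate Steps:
l = Rational(5, 21) (l = Mul(5, Rational(1, 21)) = Rational(5, 21) ≈ 0.23810)
R = Rational(47, 21) (R = Add(Add(1, Mul(-1, -1)), Rational(5, 21)) = Add(Add(1, 1), Rational(5, 21)) = Add(2, Rational(5, 21)) = Rational(47, 21) ≈ 2.2381)
Mul(Add(Function('p')(4), R), -34) = Mul(Add(Pow(4, 2), Rational(47, 21)), -34) = Mul(Add(16, Rational(47, 21)), -34) = Mul(Rational(383, 21), -34) = Rational(-13022, 21)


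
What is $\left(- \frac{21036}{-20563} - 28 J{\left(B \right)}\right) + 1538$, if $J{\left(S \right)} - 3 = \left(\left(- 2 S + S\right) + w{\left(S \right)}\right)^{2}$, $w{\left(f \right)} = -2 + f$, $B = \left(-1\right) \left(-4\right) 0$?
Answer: $\frac{27616582}{20563} \approx 1343.0$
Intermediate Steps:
$B = 0$ ($B = 4 \cdot 0 = 0$)
$J{\left(S \right)} = 7$ ($J{\left(S \right)} = 3 + \left(\left(- 2 S + S\right) + \left(-2 + S\right)\right)^{2} = 3 + \left(- S + \left(-2 + S\right)\right)^{2} = 3 + \left(-2\right)^{2} = 3 + 4 = 7$)
$\left(- \frac{21036}{-20563} - 28 J{\left(B \right)}\right) + 1538 = \left(- \frac{21036}{-20563} - 28 \cdot 7\right) + 1538 = \left(\left(-21036\right) \left(- \frac{1}{20563}\right) - 196\right) + 1538 = \left(\frac{21036}{20563} - 196\right) + 1538 = - \frac{4009312}{20563} + 1538 = \frac{27616582}{20563}$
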